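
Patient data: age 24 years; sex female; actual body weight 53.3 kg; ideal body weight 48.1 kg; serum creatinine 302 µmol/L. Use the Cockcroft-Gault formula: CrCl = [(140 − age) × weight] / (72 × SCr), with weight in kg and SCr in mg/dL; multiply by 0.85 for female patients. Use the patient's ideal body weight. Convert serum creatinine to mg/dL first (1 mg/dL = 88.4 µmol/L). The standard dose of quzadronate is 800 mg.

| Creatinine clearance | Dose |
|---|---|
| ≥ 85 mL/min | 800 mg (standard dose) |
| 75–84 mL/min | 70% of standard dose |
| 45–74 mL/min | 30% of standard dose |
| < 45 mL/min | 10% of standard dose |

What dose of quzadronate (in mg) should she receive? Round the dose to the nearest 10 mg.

SCr = 302 / 88.4 = 3.416 mg/dL
CrCl = (140 − 24) × 48.1 / (72 × 3.416) × 0.85 = 5579.6 / 245.95 × 0.85 ≈ 19.3 mL/min
CrCl ≈ 19 mL/min → bracket < 45 mL/min.
10% of 800 mg = 80 mg

80 mg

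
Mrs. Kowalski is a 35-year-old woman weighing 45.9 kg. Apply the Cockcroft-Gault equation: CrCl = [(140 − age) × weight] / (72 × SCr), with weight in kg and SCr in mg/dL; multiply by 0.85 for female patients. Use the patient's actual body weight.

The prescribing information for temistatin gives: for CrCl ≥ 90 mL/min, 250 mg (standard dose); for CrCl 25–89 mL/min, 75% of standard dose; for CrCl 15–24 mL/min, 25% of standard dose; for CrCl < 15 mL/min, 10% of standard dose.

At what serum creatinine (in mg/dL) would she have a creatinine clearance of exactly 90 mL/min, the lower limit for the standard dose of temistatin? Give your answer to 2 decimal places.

Standard dose requires CrCl ≥ 90 mL/min.
Set (140 − 35) × 45.9 × 0.85 / (72 × SCr) = 90
SCr = (140 − 35) × 45.9 × 0.85 / (72 × 90) = 0.632 mg/dL

0.63 mg/dL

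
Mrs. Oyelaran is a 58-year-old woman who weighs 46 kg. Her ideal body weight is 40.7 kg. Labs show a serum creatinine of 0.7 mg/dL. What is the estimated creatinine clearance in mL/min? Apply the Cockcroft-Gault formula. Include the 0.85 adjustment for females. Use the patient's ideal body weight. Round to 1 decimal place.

CrCl = (140 − 58) × 40.7 / (72 × 0.7) × 0.85 = 3337.4 / 50.40 × 0.85 ≈ 56.3 mL/min

56.3 mL/min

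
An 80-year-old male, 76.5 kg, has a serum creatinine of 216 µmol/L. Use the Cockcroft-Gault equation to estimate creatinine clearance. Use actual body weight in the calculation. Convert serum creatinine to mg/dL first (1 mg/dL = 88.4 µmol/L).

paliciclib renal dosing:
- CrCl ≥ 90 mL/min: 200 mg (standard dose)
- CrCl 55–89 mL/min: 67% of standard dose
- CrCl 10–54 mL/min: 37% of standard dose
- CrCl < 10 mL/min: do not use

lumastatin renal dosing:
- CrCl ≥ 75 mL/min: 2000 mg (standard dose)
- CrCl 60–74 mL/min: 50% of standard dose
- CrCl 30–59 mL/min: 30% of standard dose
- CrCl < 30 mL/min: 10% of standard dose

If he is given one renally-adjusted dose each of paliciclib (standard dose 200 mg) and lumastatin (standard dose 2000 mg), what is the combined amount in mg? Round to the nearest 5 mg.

SCr = 216 / 88.4 = 2.443 mg/dL
CrCl = (140 − 80) × 76.5 / (72 × 2.443) = 4590.0 / 175.90 ≈ 26.1 mL/min
CrCl ≈ 26 mL/min.
paliciclib: 10–54 mL/min → 37% of 200 mg = 74 mg.
lumastatin: < 30 mL/min → 10% of 2000 mg = 200 mg.
Total = 74 + 200 = 274 mg.

275 mg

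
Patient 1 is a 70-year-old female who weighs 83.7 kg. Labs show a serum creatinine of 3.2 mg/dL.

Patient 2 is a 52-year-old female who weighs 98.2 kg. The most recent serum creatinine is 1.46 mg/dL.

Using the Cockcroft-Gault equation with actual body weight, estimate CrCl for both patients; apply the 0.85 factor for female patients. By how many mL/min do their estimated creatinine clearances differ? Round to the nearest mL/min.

48 mL/min

Patient 1: CrCl = (140 − 70) × 83.7 / (72 × 3.2) × 0.85 = 5859.0 / 230.40 × 0.85 ≈ 21.6 mL/min
Patient 2: CrCl = (140 − 52) × 98.2 / (72 × 1.46) × 0.85 = 8641.6 / 105.12 × 0.85 ≈ 69.9 mL/min
|21.6 − 69.9| = 48.3 mL/min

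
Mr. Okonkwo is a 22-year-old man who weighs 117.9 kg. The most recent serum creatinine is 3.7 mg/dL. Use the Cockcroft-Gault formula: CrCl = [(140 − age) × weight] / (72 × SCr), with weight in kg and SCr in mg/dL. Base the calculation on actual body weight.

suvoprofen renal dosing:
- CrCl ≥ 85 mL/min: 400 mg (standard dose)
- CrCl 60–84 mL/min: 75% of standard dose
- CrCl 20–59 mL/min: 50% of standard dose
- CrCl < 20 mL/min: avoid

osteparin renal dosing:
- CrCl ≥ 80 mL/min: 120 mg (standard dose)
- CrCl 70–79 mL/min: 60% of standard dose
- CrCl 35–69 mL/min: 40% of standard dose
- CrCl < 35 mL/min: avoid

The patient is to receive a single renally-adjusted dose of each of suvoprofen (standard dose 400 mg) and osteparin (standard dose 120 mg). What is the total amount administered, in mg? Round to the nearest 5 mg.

CrCl = (140 − 22) × 117.9 / (72 × 3.7) = 13912.2 / 266.40 ≈ 52.2 mL/min
CrCl ≈ 52 mL/min.
suvoprofen: 20–59 mL/min → 50% of 400 mg = 200 mg.
osteparin: 35–69 mL/min → 40% of 120 mg = 48 mg.
Total = 200 + 48 = 248 mg.

250 mg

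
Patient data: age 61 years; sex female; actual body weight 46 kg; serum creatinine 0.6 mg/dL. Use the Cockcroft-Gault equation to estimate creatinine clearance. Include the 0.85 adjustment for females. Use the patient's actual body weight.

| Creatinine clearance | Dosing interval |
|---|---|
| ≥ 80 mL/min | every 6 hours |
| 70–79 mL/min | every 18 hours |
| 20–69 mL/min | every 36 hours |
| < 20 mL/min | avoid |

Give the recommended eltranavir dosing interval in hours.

CrCl = (140 − 61) × 46 / (72 × 0.6) × 0.85 = 3634.0 / 43.20 × 0.85 ≈ 71.5 mL/min
CrCl ≈ 72 mL/min → bracket 70–79 mL/min → every 18 hours.

every 18 hours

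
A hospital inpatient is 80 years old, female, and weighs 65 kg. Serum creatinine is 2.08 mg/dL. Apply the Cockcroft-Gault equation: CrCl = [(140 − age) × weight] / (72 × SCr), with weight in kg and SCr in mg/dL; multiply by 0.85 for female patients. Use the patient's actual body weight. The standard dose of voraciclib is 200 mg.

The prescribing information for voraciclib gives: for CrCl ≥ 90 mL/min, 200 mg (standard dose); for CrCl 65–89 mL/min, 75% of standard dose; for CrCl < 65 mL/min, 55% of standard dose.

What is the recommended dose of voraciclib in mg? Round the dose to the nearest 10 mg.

110 mg

CrCl = (140 − 80) × 65 / (72 × 2.08) × 0.85 = 3900.0 / 149.76 × 0.85 ≈ 22.1 mL/min
CrCl ≈ 22 mL/min → bracket < 65 mL/min.
55% of 200 mg = 110 mg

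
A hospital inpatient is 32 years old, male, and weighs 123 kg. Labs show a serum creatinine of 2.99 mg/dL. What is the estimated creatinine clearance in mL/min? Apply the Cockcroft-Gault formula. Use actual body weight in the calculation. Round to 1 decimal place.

CrCl = (140 − 32) × 123 / (72 × 2.99) = 13284.0 / 215.28 ≈ 61.7 mL/min

61.7 mL/min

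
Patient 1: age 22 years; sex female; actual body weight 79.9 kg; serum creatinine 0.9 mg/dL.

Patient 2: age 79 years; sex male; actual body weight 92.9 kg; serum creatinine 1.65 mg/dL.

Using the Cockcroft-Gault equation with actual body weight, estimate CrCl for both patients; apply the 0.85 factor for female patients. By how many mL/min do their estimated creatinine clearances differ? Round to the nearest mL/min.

Patient 1: CrCl = (140 − 22) × 79.9 / (72 × 0.9) × 0.85 = 9428.2 / 64.80 × 0.85 ≈ 123.7 mL/min
Patient 2: CrCl = (140 − 79) × 92.9 / (72 × 1.65) = 5666.9 / 118.80 ≈ 47.7 mL/min
|123.7 − 47.7| = 76.0 mL/min

76 mL/min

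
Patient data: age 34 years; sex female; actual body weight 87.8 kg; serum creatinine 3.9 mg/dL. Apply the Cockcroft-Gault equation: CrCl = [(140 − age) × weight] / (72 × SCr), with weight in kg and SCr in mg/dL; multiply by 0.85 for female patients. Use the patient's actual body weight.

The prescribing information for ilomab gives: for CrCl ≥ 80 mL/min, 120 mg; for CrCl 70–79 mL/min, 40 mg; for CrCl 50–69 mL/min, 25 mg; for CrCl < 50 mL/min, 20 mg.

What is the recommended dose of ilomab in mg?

CrCl = (140 − 34) × 87.8 / (72 × 3.9) × 0.85 = 9306.8 / 280.80 × 0.85 ≈ 28.2 mL/min
CrCl ≈ 28 mL/min → bracket < 50 mL/min.
Dose for this bracket: 20 mg.

20 mg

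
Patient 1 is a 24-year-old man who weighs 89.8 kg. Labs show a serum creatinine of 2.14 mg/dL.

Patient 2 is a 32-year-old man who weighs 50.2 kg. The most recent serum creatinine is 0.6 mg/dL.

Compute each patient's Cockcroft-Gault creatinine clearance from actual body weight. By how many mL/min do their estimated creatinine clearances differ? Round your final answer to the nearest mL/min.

58 mL/min

Patient 1: CrCl = (140 − 24) × 89.8 / (72 × 2.14) = 10416.8 / 154.08 ≈ 67.6 mL/min
Patient 2: CrCl = (140 − 32) × 50.2 / (72 × 0.6) = 5421.6 / 43.20 ≈ 125.5 mL/min
|67.6 − 125.5| = 57.9 mL/min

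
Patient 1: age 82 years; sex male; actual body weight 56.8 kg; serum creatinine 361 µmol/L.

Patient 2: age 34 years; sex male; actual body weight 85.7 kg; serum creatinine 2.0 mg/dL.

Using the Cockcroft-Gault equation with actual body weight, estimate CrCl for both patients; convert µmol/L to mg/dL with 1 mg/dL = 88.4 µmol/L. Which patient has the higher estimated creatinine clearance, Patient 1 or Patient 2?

Patient 2

Patient 1: SCr = 361 / 88.4 = 4.084 mg/dL
Patient 1: CrCl = (140 − 82) × 56.8 / (72 × 4.084) = 3294.4 / 294.05 ≈ 11.2 mL/min
Patient 2: CrCl = (140 − 34) × 85.7 / (72 × 2) = 9084.2 / 144.00 ≈ 63.1 mL/min
11.2 vs 63.1 mL/min → Patient 2 is higher.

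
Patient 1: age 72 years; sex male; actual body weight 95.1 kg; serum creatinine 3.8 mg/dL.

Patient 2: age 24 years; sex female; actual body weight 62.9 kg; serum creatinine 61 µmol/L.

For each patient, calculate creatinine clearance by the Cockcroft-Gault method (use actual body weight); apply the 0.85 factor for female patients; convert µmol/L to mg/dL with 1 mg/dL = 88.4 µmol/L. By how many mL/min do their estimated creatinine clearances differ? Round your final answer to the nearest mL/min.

101 mL/min

Patient 1: CrCl = (140 − 72) × 95.1 / (72 × 3.8) = 6466.8 / 273.60 ≈ 23.6 mL/min
Patient 2: SCr = 61 / 88.4 = 0.69 mg/dL
Patient 2: CrCl = (140 − 24) × 62.9 / (72 × 0.69) × 0.85 = 7296.4 / 49.68 × 0.85 ≈ 124.8 mL/min
|23.6 − 124.8| = 101.2 mL/min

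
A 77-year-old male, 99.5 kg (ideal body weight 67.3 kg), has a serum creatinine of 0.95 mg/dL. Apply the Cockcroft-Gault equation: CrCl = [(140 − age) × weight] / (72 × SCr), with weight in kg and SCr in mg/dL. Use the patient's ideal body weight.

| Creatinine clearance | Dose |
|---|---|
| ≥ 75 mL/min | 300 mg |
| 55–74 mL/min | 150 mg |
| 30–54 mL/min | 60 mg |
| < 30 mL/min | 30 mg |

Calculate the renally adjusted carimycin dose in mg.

CrCl = (140 − 77) × 67.3 / (72 × 0.95) = 4239.9 / 68.40 ≈ 62.0 mL/min
CrCl ≈ 62 mL/min → bracket 55–74 mL/min.
Dose for this bracket: 150 mg.

150 mg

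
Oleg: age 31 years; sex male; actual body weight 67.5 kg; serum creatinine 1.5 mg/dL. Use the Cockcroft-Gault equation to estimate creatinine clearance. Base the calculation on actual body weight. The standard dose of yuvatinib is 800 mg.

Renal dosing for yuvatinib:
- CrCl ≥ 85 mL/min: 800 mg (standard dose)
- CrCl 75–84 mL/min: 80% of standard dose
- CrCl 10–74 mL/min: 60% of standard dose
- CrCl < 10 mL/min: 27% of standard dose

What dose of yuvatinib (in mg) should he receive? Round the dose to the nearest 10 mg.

CrCl = (140 − 31) × 67.5 / (72 × 1.5) = 7357.5 / 108.00 ≈ 68.1 mL/min
CrCl ≈ 68 mL/min → bracket 10–74 mL/min.
60% of 800 mg = 480 mg

480 mg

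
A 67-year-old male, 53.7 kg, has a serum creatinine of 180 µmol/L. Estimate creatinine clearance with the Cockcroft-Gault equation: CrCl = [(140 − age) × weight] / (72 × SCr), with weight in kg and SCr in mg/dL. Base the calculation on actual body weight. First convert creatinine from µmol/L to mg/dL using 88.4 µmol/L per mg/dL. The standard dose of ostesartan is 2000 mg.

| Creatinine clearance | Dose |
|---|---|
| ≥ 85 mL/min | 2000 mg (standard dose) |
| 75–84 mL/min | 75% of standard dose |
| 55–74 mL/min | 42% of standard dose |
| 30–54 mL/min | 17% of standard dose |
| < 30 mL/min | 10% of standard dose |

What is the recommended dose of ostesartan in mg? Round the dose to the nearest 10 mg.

200 mg

SCr = 180 / 88.4 = 2.036 mg/dL
CrCl = (140 − 67) × 53.7 / (72 × 2.036) = 3920.1 / 146.59 ≈ 26.7 mL/min
CrCl ≈ 27 mL/min → bracket < 30 mL/min.
10% of 2000 mg = 200 mg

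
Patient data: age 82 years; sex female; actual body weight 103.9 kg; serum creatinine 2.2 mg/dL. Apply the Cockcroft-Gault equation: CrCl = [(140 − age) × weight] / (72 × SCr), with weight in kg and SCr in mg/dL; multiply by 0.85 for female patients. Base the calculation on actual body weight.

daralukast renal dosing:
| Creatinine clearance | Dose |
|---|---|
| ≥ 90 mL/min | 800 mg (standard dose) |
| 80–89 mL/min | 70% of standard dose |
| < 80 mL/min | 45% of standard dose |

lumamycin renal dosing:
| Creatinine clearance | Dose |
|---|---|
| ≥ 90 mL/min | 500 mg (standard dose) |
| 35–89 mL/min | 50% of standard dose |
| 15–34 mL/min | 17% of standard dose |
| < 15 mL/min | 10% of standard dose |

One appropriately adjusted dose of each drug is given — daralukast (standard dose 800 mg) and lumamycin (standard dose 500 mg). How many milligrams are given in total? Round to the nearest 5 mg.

445 mg

CrCl = (140 − 82) × 103.9 / (72 × 2.2) × 0.85 = 6026.2 / 158.40 × 0.85 ≈ 32.3 mL/min
CrCl ≈ 32 mL/min.
daralukast: < 80 mL/min → 45% of 800 mg = 360 mg.
lumamycin: 15–34 mL/min → 17% of 500 mg = 85 mg.
Total = 360 + 85 = 445 mg.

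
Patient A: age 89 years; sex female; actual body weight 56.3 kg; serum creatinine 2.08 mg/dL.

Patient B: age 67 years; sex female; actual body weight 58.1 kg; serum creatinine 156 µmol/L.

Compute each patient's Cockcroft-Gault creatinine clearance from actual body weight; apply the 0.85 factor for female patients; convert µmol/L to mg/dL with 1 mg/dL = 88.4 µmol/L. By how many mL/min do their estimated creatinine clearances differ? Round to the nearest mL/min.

Patient A: CrCl = (140 − 89) × 56.3 / (72 × 2.08) × 0.85 = 2871.3 / 149.76 × 0.85 ≈ 16.3 mL/min
Patient B: SCr = 156 / 88.4 = 1.765 mg/dL
Patient B: CrCl = (140 − 67) × 58.1 / (72 × 1.765) × 0.85 = 4241.3 / 127.08 × 0.85 ≈ 28.4 mL/min
|16.3 − 28.4| = 12.1 mL/min

12 mL/min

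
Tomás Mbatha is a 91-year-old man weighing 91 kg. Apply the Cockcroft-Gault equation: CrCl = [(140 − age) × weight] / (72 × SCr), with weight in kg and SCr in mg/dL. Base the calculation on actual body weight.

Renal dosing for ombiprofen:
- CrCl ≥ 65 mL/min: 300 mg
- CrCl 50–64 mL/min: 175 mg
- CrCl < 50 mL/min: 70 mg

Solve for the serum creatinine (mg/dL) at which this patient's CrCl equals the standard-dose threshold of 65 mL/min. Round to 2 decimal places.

Standard dose requires CrCl ≥ 65 mL/min.
Set (140 − 91) × 91 / (72 × SCr) = 65
SCr = (140 − 91) × 91 / (72 × 65) = 0.953 mg/dL

0.95 mg/dL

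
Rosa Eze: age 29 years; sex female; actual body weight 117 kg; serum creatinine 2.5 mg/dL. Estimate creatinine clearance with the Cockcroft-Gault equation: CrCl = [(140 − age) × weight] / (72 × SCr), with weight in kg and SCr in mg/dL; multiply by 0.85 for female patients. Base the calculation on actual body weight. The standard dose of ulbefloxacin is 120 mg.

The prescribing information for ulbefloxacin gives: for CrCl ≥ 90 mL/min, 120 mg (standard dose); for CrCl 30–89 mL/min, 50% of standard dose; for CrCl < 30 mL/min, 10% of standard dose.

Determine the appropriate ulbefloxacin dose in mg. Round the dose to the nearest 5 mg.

60 mg

CrCl = (140 − 29) × 117 / (72 × 2.5) × 0.85 = 12987.0 / 180.00 × 0.85 ≈ 61.3 mL/min
CrCl ≈ 61 mL/min → bracket 30–89 mL/min.
50% of 120 mg = 60 mg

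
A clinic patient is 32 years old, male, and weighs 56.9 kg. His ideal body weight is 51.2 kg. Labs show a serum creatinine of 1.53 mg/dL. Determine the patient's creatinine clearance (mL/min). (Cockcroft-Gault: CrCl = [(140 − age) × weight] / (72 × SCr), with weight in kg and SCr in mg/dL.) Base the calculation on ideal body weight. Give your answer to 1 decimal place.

CrCl = (140 − 32) × 51.2 / (72 × 1.53) = 5529.6 / 110.16 ≈ 50.2 mL/min

50.2 mL/min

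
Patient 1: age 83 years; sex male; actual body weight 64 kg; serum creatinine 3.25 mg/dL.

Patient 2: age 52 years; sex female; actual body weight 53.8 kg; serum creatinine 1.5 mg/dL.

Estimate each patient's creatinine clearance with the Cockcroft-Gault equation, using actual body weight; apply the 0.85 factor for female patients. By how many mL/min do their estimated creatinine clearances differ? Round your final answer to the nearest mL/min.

22 mL/min

Patient 1: CrCl = (140 − 83) × 64 / (72 × 3.25) = 3648.0 / 234.00 ≈ 15.6 mL/min
Patient 2: CrCl = (140 − 52) × 53.8 / (72 × 1.5) × 0.85 = 4734.4 / 108.00 × 0.85 ≈ 37.3 mL/min
|15.6 − 37.3| = 21.7 mL/min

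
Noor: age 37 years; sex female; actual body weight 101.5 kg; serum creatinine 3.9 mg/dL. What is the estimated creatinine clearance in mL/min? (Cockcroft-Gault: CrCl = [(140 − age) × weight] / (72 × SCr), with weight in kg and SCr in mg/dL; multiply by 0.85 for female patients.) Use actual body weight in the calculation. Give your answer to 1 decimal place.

CrCl = (140 − 37) × 101.5 / (72 × 3.9) × 0.85 = 10454.5 / 280.80 × 0.85 ≈ 31.6 mL/min

31.6 mL/min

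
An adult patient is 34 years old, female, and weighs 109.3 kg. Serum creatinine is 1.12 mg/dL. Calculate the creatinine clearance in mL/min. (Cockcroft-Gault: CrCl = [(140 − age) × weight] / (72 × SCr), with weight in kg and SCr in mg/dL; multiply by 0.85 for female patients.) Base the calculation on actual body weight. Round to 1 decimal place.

CrCl = (140 − 34) × 109.3 / (72 × 1.12) × 0.85 = 11585.8 / 80.64 × 0.85 ≈ 122.1 mL/min

122.1 mL/min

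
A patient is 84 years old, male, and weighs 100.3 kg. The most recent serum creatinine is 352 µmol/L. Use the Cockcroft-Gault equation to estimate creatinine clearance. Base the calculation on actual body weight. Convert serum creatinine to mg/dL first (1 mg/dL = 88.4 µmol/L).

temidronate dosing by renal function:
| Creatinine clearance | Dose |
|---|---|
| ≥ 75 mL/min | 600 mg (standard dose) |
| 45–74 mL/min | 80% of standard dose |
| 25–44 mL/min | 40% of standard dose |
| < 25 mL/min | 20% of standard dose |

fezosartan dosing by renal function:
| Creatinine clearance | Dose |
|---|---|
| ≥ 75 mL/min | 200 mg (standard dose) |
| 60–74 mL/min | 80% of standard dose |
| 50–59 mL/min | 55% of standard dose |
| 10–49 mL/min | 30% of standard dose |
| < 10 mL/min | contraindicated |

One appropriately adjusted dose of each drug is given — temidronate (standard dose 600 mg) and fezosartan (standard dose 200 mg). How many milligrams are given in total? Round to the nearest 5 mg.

SCr = 352 / 88.4 = 3.982 mg/dL
CrCl = (140 − 84) × 100.3 / (72 × 3.982) = 5616.8 / 286.70 ≈ 19.6 mL/min
CrCl ≈ 20 mL/min.
temidronate: < 25 mL/min → 20% of 600 mg = 120 mg.
fezosartan: 10–49 mL/min → 30% of 200 mg = 60 mg.
Total = 120 + 60 = 180 mg.

180 mg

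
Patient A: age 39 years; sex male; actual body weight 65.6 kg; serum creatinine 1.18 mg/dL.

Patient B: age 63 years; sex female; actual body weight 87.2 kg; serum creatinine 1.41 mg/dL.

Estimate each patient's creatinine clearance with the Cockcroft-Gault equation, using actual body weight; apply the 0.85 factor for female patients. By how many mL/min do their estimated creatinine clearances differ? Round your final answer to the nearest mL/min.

22 mL/min

Patient A: CrCl = (140 − 39) × 65.6 / (72 × 1.18) = 6625.6 / 84.96 ≈ 78.0 mL/min
Patient B: CrCl = (140 − 63) × 87.2 / (72 × 1.41) × 0.85 = 6714.4 / 101.52 × 0.85 ≈ 56.2 mL/min
|78.0 − 56.2| = 21.8 mL/min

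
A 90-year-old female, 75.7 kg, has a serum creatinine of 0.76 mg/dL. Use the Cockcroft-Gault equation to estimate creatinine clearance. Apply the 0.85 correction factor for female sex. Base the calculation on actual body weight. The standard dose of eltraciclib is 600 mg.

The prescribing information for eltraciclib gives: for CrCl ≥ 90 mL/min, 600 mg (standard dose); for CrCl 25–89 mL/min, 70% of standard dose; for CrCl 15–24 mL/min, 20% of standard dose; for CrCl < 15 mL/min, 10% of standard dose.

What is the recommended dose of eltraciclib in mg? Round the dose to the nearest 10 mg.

420 mg

CrCl = (140 − 90) × 75.7 / (72 × 0.76) × 0.85 = 3785.0 / 54.72 × 0.85 ≈ 58.8 mL/min
CrCl ≈ 59 mL/min → bracket 25–89 mL/min.
70% of 600 mg = 420 mg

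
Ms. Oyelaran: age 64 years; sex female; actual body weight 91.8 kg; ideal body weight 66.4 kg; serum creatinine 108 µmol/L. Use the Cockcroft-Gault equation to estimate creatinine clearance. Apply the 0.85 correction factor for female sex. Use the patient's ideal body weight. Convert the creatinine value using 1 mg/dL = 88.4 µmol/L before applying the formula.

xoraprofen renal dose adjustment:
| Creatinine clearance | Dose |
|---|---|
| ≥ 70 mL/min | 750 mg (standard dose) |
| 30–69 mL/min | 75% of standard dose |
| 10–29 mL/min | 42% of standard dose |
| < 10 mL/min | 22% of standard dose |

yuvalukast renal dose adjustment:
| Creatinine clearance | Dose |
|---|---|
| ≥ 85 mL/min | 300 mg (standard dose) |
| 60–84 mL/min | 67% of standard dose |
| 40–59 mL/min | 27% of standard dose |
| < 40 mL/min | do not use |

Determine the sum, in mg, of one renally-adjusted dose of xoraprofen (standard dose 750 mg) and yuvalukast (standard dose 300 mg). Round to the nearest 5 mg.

645 mg

SCr = 108 / 88.4 = 1.222 mg/dL
CrCl = (140 − 64) × 66.4 / (72 × 1.222) × 0.85 = 5046.4 / 87.98 × 0.85 ≈ 48.8 mL/min
CrCl ≈ 49 mL/min.
xoraprofen: 30–69 mL/min → 75% of 750 mg = 562.5 mg.
yuvalukast: 40–59 mL/min → 27% of 300 mg = 81 mg.
Total = 562.5 + 81 = 643.5 mg.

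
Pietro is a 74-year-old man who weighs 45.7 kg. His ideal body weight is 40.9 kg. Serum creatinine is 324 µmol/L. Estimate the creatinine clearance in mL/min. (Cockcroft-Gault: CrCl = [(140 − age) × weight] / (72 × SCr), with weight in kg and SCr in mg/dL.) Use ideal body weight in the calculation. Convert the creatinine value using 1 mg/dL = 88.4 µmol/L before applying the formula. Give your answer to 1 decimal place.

SCr = 324 / 88.4 = 3.665 mg/dL
CrCl = (140 − 74) × 40.9 / (72 × 3.665) = 2699.4 / 263.88 ≈ 10.2 mL/min

10.2 mL/min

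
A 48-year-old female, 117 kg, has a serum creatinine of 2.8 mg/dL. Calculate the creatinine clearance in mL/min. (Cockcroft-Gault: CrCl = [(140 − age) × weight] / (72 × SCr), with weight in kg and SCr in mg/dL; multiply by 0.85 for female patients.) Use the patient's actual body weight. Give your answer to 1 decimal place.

CrCl = (140 − 48) × 117 / (72 × 2.8) × 0.85 = 10764.0 / 201.60 × 0.85 ≈ 45.4 mL/min

45.4 mL/min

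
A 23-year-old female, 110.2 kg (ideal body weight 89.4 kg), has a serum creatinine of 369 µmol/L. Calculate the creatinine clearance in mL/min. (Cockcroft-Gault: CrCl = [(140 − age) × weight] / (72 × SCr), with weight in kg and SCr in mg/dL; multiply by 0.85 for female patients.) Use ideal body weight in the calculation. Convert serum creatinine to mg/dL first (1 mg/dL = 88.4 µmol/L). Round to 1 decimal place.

SCr = 369 / 88.4 = 4.174 mg/dL
CrCl = (140 − 23) × 89.4 / (72 × 4.174) × 0.85 = 10459.8 / 300.53 × 0.85 ≈ 29.6 mL/min

29.6 mL/min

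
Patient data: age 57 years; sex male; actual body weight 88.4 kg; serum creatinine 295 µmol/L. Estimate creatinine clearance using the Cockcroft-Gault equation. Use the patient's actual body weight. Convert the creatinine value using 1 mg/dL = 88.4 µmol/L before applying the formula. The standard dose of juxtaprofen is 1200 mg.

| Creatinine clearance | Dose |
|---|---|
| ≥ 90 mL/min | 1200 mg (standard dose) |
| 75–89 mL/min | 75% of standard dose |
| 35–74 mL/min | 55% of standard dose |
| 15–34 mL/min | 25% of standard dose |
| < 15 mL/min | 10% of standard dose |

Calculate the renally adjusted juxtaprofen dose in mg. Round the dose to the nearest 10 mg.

300 mg

SCr = 295 / 88.4 = 3.337 mg/dL
CrCl = (140 − 57) × 88.4 / (72 × 3.337) = 7337.2 / 240.26 ≈ 30.5 mL/min
CrCl ≈ 31 mL/min → bracket 15–34 mL/min.
25% of 1200 mg = 300 mg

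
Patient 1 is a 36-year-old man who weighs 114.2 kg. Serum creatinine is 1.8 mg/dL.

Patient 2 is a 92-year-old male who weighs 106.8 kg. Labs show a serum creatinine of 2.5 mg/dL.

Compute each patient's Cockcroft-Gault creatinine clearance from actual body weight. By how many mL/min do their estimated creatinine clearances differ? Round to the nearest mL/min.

Patient 1: CrCl = (140 − 36) × 114.2 / (72 × 1.8) = 11876.8 / 129.60 ≈ 91.6 mL/min
Patient 2: CrCl = (140 − 92) × 106.8 / (72 × 2.5) = 5126.4 / 180.00 ≈ 28.5 mL/min
|91.6 − 28.5| = 63.1 mL/min

63 mL/min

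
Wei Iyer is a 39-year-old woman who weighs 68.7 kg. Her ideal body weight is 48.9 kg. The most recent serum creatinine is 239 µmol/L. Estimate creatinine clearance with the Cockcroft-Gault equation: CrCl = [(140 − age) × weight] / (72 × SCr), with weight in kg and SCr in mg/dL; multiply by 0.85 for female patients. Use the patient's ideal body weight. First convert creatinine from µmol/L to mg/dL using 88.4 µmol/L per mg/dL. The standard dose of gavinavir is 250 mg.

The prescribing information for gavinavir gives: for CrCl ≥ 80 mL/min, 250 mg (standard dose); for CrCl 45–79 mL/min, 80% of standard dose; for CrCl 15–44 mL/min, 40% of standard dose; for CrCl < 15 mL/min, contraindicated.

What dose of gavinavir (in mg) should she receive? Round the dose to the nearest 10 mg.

100 mg

SCr = 239 / 88.4 = 2.704 mg/dL
CrCl = (140 − 39) × 48.9 / (72 × 2.704) × 0.85 = 4938.9 / 194.69 × 0.85 ≈ 21.6 mL/min
CrCl ≈ 22 mL/min → bracket 15–44 mL/min.
40% of 250 mg = 100 mg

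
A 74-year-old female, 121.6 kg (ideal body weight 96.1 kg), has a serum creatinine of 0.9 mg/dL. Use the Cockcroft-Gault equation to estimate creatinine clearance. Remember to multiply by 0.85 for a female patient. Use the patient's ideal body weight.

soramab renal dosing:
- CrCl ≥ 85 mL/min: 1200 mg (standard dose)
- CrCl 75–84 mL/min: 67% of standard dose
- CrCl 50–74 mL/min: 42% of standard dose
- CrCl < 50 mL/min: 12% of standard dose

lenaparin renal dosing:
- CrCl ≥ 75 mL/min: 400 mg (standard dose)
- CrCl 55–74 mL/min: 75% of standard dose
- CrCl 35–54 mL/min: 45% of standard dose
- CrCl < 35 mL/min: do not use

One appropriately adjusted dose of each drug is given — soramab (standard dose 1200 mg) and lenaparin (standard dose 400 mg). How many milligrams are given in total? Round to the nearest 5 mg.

CrCl = (140 − 74) × 96.1 / (72 × 0.9) × 0.85 = 6342.6 / 64.80 × 0.85 ≈ 83.2 mL/min
CrCl ≈ 83 mL/min.
soramab: 75–84 mL/min → 67% of 1200 mg = 804 mg.
lenaparin: ≥ 75 mL/min → 100% of 400 mg = 400 mg.
Total = 804 + 400 = 1204 mg.

1205 mg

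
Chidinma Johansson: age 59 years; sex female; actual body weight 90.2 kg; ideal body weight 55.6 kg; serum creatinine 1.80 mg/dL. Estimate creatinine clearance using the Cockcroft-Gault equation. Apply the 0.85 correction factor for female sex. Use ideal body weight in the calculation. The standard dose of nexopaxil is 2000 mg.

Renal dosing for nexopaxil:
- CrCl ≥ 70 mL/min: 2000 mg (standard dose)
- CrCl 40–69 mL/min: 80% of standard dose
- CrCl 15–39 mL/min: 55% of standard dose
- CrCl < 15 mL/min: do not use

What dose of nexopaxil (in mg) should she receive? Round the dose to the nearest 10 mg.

1100 mg

CrCl = (140 − 59) × 55.6 / (72 × 1.8) × 0.85 = 4503.6 / 129.60 × 0.85 ≈ 29.5 mL/min
CrCl ≈ 30 mL/min → bracket 15–39 mL/min.
55% of 2000 mg = 1100 mg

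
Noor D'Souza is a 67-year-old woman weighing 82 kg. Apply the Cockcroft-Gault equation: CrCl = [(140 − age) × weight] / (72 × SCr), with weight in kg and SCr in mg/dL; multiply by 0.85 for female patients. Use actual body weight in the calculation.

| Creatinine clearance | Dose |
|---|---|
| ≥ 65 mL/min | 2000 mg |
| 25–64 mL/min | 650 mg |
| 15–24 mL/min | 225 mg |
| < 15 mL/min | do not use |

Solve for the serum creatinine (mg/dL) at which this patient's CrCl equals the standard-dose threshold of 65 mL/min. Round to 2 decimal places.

Standard dose requires CrCl ≥ 65 mL/min.
Set (140 − 67) × 82 × 0.85 / (72 × SCr) = 65
SCr = (140 − 67) × 82 × 0.85 / (72 × 65) = 1.087 mg/dL

1.09 mg/dL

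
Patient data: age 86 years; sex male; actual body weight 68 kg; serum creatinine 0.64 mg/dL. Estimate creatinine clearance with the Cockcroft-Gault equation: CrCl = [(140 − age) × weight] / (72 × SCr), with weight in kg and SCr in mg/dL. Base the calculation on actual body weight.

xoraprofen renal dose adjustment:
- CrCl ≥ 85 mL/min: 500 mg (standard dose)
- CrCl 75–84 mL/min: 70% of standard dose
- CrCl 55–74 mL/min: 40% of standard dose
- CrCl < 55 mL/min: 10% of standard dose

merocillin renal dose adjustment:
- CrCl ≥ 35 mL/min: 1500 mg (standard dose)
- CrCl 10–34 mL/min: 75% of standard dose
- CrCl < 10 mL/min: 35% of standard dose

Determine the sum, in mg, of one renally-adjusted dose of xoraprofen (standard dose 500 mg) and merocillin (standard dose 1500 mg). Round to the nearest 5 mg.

1850 mg

CrCl = (140 − 86) × 68 / (72 × 0.64) = 3672.0 / 46.08 ≈ 79.7 mL/min
CrCl ≈ 80 mL/min.
xoraprofen: 75–84 mL/min → 70% of 500 mg = 350 mg.
merocillin: ≥ 35 mL/min → 100% of 1500 mg = 1500 mg.
Total = 350 + 1500 = 1850 mg.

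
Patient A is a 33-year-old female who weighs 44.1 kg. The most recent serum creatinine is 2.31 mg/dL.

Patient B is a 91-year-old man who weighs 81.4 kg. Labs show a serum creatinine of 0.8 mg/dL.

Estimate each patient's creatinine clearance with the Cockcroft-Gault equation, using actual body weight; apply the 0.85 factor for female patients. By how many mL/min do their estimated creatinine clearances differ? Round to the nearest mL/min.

Patient A: CrCl = (140 − 33) × 44.1 / (72 × 2.31) × 0.85 = 4718.7 / 166.32 × 0.85 ≈ 24.1 mL/min
Patient B: CrCl = (140 − 91) × 81.4 / (72 × 0.8) = 3988.6 / 57.60 ≈ 69.2 mL/min
|24.1 − 69.2| = 45.1 mL/min

45 mL/min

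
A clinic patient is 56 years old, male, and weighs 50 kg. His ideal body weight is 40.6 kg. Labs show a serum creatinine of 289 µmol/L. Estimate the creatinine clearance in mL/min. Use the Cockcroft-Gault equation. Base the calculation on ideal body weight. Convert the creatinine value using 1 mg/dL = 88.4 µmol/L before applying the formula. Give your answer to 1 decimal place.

14.5 mL/min

SCr = 289 / 88.4 = 3.269 mg/dL
CrCl = (140 − 56) × 40.6 / (72 × 3.269) = 3410.4 / 235.37 ≈ 14.5 mL/min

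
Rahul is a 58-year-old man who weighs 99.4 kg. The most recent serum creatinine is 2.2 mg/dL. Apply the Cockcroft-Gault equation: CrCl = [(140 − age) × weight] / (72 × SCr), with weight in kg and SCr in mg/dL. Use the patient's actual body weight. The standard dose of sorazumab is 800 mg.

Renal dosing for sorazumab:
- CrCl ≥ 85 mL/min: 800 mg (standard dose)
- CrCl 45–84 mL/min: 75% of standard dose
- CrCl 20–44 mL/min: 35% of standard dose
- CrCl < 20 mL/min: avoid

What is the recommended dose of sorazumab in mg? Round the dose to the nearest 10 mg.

600 mg

CrCl = (140 − 58) × 99.4 / (72 × 2.2) = 8150.8 / 158.40 ≈ 51.5 mL/min
CrCl ≈ 51 mL/min → bracket 45–84 mL/min.
75% of 800 mg = 600 mg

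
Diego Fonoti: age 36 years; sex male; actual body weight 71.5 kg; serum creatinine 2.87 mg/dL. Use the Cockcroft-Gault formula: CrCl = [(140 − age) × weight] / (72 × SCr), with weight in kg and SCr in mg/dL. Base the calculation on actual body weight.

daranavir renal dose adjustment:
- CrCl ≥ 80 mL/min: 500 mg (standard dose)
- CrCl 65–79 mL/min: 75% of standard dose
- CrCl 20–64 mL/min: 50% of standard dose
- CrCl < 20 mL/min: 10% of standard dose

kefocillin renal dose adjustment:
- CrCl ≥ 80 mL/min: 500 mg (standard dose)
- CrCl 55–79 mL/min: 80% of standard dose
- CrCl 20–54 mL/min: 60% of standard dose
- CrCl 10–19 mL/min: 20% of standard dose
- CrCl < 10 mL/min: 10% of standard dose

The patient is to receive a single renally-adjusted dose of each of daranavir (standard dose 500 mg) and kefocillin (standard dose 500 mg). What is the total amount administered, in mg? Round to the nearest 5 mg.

550 mg

CrCl = (140 − 36) × 71.5 / (72 × 2.87) = 7436.0 / 206.64 ≈ 36.0 mL/min
CrCl ≈ 36 mL/min.
daranavir: 20–64 mL/min → 50% of 500 mg = 250 mg.
kefocillin: 20–54 mL/min → 60% of 500 mg = 300 mg.
Total = 250 + 300 = 550 mg.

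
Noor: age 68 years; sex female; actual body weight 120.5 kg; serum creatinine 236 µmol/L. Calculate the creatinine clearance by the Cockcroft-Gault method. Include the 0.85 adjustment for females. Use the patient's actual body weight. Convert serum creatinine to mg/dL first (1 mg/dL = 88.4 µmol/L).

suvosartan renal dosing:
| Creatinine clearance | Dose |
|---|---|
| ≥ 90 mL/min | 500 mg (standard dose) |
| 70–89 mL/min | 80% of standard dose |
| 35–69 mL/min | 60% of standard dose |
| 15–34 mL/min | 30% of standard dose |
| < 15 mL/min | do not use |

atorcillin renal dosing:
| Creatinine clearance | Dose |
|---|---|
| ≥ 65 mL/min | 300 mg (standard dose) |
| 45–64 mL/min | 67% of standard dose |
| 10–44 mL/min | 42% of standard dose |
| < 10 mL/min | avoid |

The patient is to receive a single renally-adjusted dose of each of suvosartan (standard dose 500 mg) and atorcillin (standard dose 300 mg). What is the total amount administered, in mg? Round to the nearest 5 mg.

425 mg

SCr = 236 / 88.4 = 2.67 mg/dL
CrCl = (140 − 68) × 120.5 / (72 × 2.67) × 0.85 = 8676.0 / 192.24 × 0.85 ≈ 38.4 mL/min
CrCl ≈ 38 mL/min.
suvosartan: 35–69 mL/min → 60% of 500 mg = 300 mg.
atorcillin: 10–44 mL/min → 42% of 300 mg = 126 mg.
Total = 300 + 126 = 426 mg.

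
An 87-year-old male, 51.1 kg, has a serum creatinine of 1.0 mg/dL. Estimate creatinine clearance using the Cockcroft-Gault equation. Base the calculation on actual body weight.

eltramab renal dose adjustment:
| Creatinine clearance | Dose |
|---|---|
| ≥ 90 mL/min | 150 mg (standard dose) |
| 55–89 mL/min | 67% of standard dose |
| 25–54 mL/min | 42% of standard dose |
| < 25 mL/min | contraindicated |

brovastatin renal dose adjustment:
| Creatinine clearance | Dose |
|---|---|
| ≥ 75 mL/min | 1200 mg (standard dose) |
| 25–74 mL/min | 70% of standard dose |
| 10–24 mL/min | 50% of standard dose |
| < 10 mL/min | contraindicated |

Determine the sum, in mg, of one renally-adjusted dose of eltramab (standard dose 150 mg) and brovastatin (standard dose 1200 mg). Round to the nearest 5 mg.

CrCl = (140 − 87) × 51.1 / (72 × 1) = 2708.3 / 72.00 ≈ 37.6 mL/min
CrCl ≈ 38 mL/min.
eltramab: 25–54 mL/min → 42% of 150 mg = 63 mg.
brovastatin: 25–74 mL/min → 70% of 1200 mg = 840 mg.
Total = 63 + 840 = 903 mg.

905 mg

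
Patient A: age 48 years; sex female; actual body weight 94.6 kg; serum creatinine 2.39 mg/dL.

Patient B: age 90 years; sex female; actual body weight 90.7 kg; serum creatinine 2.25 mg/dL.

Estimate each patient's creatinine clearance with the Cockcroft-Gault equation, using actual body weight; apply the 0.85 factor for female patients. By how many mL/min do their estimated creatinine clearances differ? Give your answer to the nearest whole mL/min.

Patient A: CrCl = (140 − 48) × 94.6 / (72 × 2.39) × 0.85 = 8703.2 / 172.08 × 0.85 ≈ 43.0 mL/min
Patient B: CrCl = (140 − 90) × 90.7 / (72 × 2.25) × 0.85 = 4535.0 / 162.00 × 0.85 ≈ 23.8 mL/min
|43.0 − 23.8| = 19.2 mL/min

19 mL/min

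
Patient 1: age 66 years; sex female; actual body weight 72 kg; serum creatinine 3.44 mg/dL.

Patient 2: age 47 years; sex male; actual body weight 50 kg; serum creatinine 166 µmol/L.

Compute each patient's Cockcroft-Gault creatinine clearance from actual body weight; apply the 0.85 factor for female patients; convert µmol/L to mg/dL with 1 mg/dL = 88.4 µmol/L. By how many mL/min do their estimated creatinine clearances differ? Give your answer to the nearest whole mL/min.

Patient 1: CrCl = (140 − 66) × 72 / (72 × 3.44) × 0.85 = 5328.0 / 247.68 × 0.85 ≈ 18.3 mL/min
Patient 2: SCr = 166 / 88.4 = 1.878 mg/dL
Patient 2: CrCl = (140 − 47) × 50 / (72 × 1.878) = 4650.0 / 135.22 ≈ 34.4 mL/min
|18.3 − 34.4| = 16.1 mL/min

16 mL/min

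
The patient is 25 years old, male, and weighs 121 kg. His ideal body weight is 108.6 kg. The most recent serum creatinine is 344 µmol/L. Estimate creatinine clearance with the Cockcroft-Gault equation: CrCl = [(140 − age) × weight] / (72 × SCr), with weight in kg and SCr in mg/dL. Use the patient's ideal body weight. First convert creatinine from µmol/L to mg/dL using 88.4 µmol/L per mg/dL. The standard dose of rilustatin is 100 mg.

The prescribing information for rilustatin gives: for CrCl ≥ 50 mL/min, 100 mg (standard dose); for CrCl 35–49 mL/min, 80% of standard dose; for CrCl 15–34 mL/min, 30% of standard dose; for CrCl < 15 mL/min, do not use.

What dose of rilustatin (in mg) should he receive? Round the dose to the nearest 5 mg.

SCr = 344 / 88.4 = 3.891 mg/dL
CrCl = (140 − 25) × 108.6 / (72 × 3.891) = 12489.0 / 280.15 ≈ 44.6 mL/min
CrCl ≈ 45 mL/min → bracket 35–49 mL/min.
80% of 100 mg = 80 mg

80 mg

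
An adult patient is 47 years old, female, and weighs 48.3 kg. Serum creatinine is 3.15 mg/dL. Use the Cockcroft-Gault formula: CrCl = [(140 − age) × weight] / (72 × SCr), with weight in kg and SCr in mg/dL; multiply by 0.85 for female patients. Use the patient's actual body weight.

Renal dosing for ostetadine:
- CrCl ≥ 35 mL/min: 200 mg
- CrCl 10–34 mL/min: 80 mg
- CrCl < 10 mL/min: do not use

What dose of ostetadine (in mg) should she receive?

80 mg

CrCl = (140 − 47) × 48.3 / (72 × 3.15) × 0.85 = 4491.9 / 226.80 × 0.85 ≈ 16.8 mL/min
CrCl ≈ 17 mL/min → bracket 10–34 mL/min.
Dose for this bracket: 80 mg.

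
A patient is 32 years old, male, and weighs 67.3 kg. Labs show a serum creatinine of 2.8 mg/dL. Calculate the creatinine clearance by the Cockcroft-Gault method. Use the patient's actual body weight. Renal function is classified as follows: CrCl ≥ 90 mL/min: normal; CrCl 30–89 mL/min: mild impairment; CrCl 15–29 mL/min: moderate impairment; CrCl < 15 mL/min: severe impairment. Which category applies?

CrCl = (140 − 32) × 67.3 / (72 × 2.8) = 7268.4 / 201.60 ≈ 36.1 mL/min
36 mL/min falls in the 'mild impairment' range.

mild impairment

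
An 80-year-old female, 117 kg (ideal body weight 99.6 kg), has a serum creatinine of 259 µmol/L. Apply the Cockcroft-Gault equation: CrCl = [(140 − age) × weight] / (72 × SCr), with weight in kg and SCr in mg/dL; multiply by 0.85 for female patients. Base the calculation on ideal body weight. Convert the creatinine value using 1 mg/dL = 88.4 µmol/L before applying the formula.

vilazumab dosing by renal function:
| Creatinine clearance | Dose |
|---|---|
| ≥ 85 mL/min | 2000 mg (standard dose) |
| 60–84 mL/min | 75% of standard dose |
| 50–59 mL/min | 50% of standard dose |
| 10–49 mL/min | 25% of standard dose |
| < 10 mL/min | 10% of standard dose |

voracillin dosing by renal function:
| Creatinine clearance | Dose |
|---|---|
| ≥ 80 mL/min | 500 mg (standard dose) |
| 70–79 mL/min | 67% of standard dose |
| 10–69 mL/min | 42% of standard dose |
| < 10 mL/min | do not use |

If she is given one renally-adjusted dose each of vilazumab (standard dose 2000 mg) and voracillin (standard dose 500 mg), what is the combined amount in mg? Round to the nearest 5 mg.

710 mg

SCr = 259 / 88.4 = 2.93 mg/dL
CrCl = (140 − 80) × 99.6 / (72 × 2.93) × 0.85 = 5976.0 / 210.96 × 0.85 ≈ 24.1 mL/min
CrCl ≈ 24 mL/min.
vilazumab: 10–49 mL/min → 25% of 2000 mg = 500 mg.
voracillin: 10–69 mL/min → 42% of 500 mg = 210 mg.
Total = 500 + 210 = 710 mg.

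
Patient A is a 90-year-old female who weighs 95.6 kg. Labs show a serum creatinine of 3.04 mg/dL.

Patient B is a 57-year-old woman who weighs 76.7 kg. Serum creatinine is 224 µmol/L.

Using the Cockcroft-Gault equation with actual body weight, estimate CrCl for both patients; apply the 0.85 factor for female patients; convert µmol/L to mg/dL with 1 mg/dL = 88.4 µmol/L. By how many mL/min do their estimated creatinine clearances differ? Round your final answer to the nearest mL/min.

Patient A: CrCl = (140 − 90) × 95.6 / (72 × 3.04) × 0.85 = 4780.0 / 218.88 × 0.85 ≈ 18.6 mL/min
Patient B: SCr = 224 / 88.4 = 2.534 mg/dL
Patient B: CrCl = (140 − 57) × 76.7 / (72 × 2.534) × 0.85 = 6366.1 / 182.45 × 0.85 ≈ 29.7 mL/min
|18.6 − 29.7| = 11.1 mL/min

11 mL/min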